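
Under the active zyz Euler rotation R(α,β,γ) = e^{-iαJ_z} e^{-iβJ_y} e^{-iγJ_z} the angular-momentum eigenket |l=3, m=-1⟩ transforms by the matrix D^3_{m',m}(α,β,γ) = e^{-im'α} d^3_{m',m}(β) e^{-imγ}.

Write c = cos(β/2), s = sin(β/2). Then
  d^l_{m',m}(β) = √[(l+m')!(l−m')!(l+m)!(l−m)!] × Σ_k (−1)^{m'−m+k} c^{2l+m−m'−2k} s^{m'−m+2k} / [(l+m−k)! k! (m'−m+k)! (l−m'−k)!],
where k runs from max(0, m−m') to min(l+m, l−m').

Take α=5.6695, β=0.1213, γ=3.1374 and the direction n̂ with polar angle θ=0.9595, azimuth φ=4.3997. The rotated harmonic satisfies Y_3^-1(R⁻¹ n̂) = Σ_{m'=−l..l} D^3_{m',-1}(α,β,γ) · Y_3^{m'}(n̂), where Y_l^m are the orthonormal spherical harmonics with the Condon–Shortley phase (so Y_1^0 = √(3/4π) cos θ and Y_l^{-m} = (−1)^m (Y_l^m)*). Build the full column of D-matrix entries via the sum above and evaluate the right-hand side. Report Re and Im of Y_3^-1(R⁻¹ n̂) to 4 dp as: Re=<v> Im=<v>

Re=-0.0449 Im=-0.2006

Need the full column D^3_{m',-1} for m'=−3..3 at α=5.6695, β=0.1213, γ=3.1374.
cos(β/2)=0.998161, sin(β/2)=0.060613
d^3_{-3,-1}: single k=2 term ⇒ +0.014125;  D = +0.003828+0.013596i
d^3_{-2,-1}: k∈[1..2] ⇒ +0.189919 -0.001401 = +0.188518;  D = -0.062732+0.177775i
d^3_{-1,-1}: k∈[0..2] ⇒ +0.989019 -0.029176 +0.000081 = +0.959924;  D = -0.782443+0.556090i
d^3_{0,-1}: k∈[0..2] ⇒ -0.208046 +0.002301 -0.000003 = -0.205747;  D = +0.205745-0.000863i
d^3_{1,-1}: k∈[0..2] ⇒ +0.021882 -0.000108 +0.000000 = +0.021774;  D = -0.017854-0.012465i
d^3_{2,-1}: k∈[0..1] ⇒ -0.001401 +0.000003 = -0.001398;  D = +0.000476+0.001314i
d^3_{3,-1}: single k=0 term ⇒ +0.000052;  D = +0.000014-0.000050i
Y_3^{m'}(θ=0.9595,φ=4.3997) and Σ D·Y over m':
  (+0.0038+0.0136i)·(+0.1848-0.1355i)  (-0.0627+0.1778i)·(-0.3189-0.2303i)  (-0.7824+0.5561i)·(-0.0527+0.1629i)  (+0.2057-0.0009i)·(-0.2898+0.0000i)  (-0.0179-0.0125i)·(+0.0527+0.1629i)  (+0.0005+0.0013i)·(-0.3189+0.2303i)  (+0.0000-0.0001i)·(-0.1848-0.1355i)
Y_3^-1(R⁻¹ n̂) = -0.044893-0.200638i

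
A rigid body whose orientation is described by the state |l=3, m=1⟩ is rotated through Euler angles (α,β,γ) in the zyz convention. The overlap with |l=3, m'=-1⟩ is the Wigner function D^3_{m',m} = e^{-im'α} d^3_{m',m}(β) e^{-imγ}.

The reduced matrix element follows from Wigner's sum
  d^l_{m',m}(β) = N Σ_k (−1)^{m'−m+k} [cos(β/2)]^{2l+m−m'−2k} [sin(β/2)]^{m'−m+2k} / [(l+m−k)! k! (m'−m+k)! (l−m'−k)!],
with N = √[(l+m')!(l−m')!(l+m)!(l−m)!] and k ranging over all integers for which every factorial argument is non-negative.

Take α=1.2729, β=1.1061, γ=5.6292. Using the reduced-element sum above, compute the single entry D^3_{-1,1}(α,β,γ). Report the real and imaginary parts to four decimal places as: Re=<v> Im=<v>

Re=-0.1562 Im=0.4199

D^3_{-1,1}(1.2729,1.1061,5.6292) = e^{-i·-1·1.2729}·d^3_{-1,1}(1.1061)·e^{-i·1·5.6292}. Compute d first:
With c≡cos(β/2)=0.850926 and s≡sin(β/2)=0.525285, N=[2·24·24·2]^{1/2}=48.000000
k: max(0,(1)−(-1))=2 … min(3+(1),3−(-1))=4
  k=2: (−1)^0·48.0000/(8)·0.8509^4·0.5253^2 = +0.867979
  k=3: (−1)^1·48.0000/(6)·0.8509^2·0.5253^4 = -0.441016
  k=4: (−1)^2·48.0000/(48)·0.8509^0·0.5253^6 = +0.021007
d^3_{-1,1}(1.1061) = +0.867979 -0.441016 +0.021007 = +0.447971
Attach z-rotation phases: D = e^{-i(-1)(1.2729)}·(+0.447971)·e^{-i(1)(5.6292)} = -0.156168+0.419868i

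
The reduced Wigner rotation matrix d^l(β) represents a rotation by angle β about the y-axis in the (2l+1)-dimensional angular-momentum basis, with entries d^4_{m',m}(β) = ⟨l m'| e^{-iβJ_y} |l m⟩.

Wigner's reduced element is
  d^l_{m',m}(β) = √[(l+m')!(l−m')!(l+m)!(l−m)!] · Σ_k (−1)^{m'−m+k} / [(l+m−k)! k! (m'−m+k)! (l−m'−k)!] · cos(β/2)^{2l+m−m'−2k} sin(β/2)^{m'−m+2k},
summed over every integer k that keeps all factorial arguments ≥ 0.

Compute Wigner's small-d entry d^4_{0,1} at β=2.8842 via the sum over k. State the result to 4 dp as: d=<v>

d=-0.4880

d^4_{0,1}(β=2.8842) via Wigner's sum:
Half-angle: c=0.128341, s=0.991730. N=√(24·24·120·6)=643.987578
k: max(0,(1)−(0))=1 … min(4+(1),4−(0))=4
  k=1: (−1)^0·643.9876/(144)·0.1283^7·0.9917^1 = +0.000003
  k=2: (−1)^1·643.9876/(24)·0.1283^5·0.9917^3 = -0.000911
  k=3: (−1)^2·643.9876/(24)·0.1283^3·0.9917^5 = +0.054417
  k=4: (−1)^3·643.9876/(144)·0.1283^1·0.9917^7 = -0.541547
d^4_{0,1}(2.8842) = +0.000003 -0.000911 +0.054417 -0.541547 = -0.488039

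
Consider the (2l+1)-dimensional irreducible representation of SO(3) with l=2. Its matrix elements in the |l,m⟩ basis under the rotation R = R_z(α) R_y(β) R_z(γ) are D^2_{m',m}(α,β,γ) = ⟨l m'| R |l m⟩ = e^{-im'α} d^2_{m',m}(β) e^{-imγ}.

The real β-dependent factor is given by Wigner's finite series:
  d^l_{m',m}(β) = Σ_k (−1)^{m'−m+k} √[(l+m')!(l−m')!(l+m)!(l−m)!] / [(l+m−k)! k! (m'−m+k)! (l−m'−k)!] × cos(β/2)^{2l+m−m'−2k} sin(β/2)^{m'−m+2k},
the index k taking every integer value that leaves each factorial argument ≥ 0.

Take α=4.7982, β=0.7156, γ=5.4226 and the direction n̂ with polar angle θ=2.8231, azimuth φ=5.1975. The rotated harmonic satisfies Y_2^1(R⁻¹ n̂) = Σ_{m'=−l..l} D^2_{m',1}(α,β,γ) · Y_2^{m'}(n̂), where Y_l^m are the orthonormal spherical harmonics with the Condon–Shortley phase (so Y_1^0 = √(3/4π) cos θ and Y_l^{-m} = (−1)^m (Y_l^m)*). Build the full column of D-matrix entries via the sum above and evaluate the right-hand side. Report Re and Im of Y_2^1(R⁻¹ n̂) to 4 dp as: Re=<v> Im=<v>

Need the full column D^2_{m',1} for m'=−2..2 at α=4.7982, β=0.7156, γ=5.4226.
cos(β/2)=0.936670, sin(β/2)=0.350214
d^2_{-2,1}: single k=3 term ⇒ +0.080467;  D = -0.041274-0.069076i
d^2_{-1,1}: k∈[2..3] ⇒ +0.322821 -0.015043 = +0.307778;  D = +0.249705-0.179930i
d^2_{0,1}: k∈[1..2] ⇒ +0.704967 -0.098552 = +0.606415;  D = +0.395379+0.459799i
d^2_{1,1}: k∈[0..1] ⇒ +0.769743 -0.322821 = +0.446922;  D = -0.312646+0.319361i
d^2_{2,1}: single k=0 term ⇒ -0.575603;  D = +0.444311+0.365932i
Y_2^{m'}(θ=2.8231,φ=5.1975) and Σ D·Y over m':
  (-0.0413-0.0691i)·(-0.0214+0.0312i)  (+0.2497-0.1799i)·(-0.1071-0.2032i)  (+0.3954+0.4598i)·(+0.5380+0.0000i)  (-0.3126+0.3194i)·(+0.1071-0.2032i)  (+0.4443+0.3659i)·(-0.0214-0.0312i)
Y_2^1(R⁻¹ n̂) = +0.185775+0.292130i

Re=0.1858 Im=0.2921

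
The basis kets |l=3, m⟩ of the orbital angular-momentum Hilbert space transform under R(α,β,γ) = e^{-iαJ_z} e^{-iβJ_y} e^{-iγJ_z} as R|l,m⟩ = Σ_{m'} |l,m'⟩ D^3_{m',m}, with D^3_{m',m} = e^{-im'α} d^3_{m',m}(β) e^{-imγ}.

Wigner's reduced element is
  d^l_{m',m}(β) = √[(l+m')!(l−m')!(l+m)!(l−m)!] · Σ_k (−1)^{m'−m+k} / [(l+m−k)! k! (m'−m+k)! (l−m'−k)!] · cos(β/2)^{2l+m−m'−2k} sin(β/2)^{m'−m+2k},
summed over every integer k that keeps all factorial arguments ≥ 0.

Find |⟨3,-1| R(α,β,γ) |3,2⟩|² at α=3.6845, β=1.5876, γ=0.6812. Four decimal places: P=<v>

D^3_{-1,2}(3.6845,1.5876,0.6812) = e^{-i·-1·3.6845}·d^3_{-1,2}(1.5876)·e^{-i·2·0.6812}. Compute d first:
Half-angle: c=0.701141, s=0.713023. N=√(2·24·120·1)=75.894664
k: max(0,(2)−(-1))=3 … min(3+(2),3−(-1))=4
  k=3: (−1)^0·75.8947/(12)·0.7011^3·0.7130^3 = +0.790235
  k=4: (−1)^1·75.8947/(24)·0.7011^1·0.7130^5 = -0.408622
d^3_{-1,2}(1.5876) = +0.790235 -0.408622 = +0.381612
|D^3_{-1,2}|² = |d^3_{-1,2}(β)|² = (+0.381612)² = 0.145628 (the z-rotation phases have unit modulus)

P=0.1456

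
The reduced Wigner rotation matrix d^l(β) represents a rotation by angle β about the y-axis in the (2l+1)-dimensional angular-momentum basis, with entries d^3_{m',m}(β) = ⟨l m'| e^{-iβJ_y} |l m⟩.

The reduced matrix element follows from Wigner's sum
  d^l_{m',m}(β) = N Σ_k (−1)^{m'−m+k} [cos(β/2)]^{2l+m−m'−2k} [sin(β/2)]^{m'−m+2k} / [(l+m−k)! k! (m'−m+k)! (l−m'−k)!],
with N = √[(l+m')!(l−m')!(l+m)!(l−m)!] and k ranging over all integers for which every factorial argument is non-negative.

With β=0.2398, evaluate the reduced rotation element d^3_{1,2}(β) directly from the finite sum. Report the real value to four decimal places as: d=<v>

d=0.3543

d^3_{1,2}(β=0.2398) via Wigner's sum:
With c≡cos(β/2)=0.992821 and s≡sin(β/2)=0.119613, N=[24·2·120·1]^{1/2}=75.894664
Admissible k: 1..2 (factorial args all ≥0)
  k=1: (−1)^0·75.8947/(24)·0.9928^5·0.1196^1 = +0.364865
  k=2: (−1)^1·75.8947/(12)·0.9928^3·0.1196^3 = -0.010592
d^3_{1,2}(0.2398) = +0.364865 -0.010592 = +0.354273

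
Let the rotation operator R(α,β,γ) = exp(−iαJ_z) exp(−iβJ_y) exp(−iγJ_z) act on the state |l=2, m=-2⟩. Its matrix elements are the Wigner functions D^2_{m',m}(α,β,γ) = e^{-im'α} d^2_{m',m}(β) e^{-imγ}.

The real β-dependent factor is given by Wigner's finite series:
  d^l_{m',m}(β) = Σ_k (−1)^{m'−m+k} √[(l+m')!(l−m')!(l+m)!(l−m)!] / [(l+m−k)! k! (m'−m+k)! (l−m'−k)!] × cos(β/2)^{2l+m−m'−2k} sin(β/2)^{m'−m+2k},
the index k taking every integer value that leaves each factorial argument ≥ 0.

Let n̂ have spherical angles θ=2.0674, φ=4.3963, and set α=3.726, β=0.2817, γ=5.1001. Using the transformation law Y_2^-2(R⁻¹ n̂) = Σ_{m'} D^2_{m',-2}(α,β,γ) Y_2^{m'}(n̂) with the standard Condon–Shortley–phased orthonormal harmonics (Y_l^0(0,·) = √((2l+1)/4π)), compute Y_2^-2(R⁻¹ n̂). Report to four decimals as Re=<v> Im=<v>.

Re=-0.3263 Im=0.1494

Need the full column D^2_{m',-2} for m'=−2..2 at α=3.726, β=0.2817, γ=5.1001.
cos(β/2)=0.990097, sin(β/2)=0.140385
d^2_{-2,-2}: single k=0 term ⇒ +0.960973;  D = +0.350583-0.894740i
d^2_{-1,-2}: single k=0 term ⇒ -0.272510;  D = -0.057065-0.266469i
d^2_{0,-2}: single k=0 term ⇒ +0.047323;  D = -0.033794-0.033127i
d^2_{1,-2}: single k=0 term ⇒ -0.005479;  D = -0.005379-0.001040i
d^2_{2,-2}: single k=0 term ⇒ +0.000388;  D = -0.000359+0.000149i
Y_2^{m'}(θ=2.0674,φ=4.3963) and Σ D·Y over m':
  (+0.3506-0.8947i)·(-0.2409-0.1764i)  (-0.0571-0.2665i)·(+0.1006-0.3076i)  (-0.0338-0.0331i)·(-0.1006+0.0000i)  (-0.0054-0.0010i)·(-0.1006-0.3076i)  (-0.0004+0.0001i)·(-0.2409+0.1764i)
Y_2^-2(R⁻¹ n̂) = -0.326337+0.149414i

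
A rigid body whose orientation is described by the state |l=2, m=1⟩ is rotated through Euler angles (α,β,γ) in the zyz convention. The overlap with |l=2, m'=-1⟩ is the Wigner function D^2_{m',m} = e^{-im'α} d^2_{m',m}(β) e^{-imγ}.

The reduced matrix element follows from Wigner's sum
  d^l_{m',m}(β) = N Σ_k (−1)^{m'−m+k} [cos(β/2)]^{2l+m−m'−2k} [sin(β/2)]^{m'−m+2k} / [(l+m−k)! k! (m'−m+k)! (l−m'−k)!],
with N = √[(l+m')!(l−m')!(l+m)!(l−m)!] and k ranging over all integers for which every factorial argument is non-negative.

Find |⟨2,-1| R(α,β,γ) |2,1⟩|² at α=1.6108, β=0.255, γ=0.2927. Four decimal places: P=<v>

First d^2_{-1,1}(β=0.255), then the phase factors e^{-i(-1)α} and e^{-i(1)γ}:
c=cos(0.255/2)=0.991883, s=sin(0.255/2)=0.127155; N=√[1·6·6·1]=6.000000
Admissible k: 2..3 (factorial args all ≥0)
  k=2: (−1)^0·6.0000/(2)·0.9919^2·0.1272^2 = +0.047721
  k=3: (−1)^1·6.0000/(6)·0.9919^0·0.1272^4 = -0.000261
d^2_{-1,1}(0.255) = +0.047721 -0.000261 = +0.047459
|D^2_{-1,1}|² = |d^2_{-1,1}(β)|² = (+0.047459)² = 0.002252 (the z-rotation phases have unit modulus)

P=0.0023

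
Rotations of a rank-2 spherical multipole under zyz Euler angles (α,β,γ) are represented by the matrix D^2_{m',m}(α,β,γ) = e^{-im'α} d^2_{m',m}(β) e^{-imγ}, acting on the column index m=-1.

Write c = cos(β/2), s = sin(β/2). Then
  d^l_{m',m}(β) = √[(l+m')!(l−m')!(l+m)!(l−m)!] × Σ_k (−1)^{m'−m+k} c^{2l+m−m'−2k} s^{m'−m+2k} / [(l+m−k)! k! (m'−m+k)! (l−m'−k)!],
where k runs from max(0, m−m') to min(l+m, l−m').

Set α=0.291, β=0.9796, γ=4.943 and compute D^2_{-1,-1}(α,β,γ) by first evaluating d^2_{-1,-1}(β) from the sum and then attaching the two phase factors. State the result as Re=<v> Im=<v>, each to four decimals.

Re=0.0445 Im=-0.0774

D^2_{-1,-1}(0.291,0.9796,4.943) = e^{-i·-1·0.291}·d^2_{-1,-1}(0.9796)·e^{-i·-1·4.943}. Compute d first:
With c≡cos(β/2)=0.882427 and s≡sin(β/2)=0.470449, N=[1·6·1·6]^{1/2}=6.000000
The bounds max(0,m−m')=0 and min(l+m,l−m')=1 give 2 terms
  k=0: (−1)^0·6.0000/(6)·0.8824^4·0.4704^0 = +0.606338
  k=1: (−1)^1·6.0000/(2)·0.8824^2·0.4704^2 = -0.517017
d^2_{-1,-1}(0.9796) = +0.606338 -0.517017 = +0.089322
D = (+0.957957+0.286910i)·(+0.089322)·(+0.228572-0.973527i) = +0.044507-0.077443i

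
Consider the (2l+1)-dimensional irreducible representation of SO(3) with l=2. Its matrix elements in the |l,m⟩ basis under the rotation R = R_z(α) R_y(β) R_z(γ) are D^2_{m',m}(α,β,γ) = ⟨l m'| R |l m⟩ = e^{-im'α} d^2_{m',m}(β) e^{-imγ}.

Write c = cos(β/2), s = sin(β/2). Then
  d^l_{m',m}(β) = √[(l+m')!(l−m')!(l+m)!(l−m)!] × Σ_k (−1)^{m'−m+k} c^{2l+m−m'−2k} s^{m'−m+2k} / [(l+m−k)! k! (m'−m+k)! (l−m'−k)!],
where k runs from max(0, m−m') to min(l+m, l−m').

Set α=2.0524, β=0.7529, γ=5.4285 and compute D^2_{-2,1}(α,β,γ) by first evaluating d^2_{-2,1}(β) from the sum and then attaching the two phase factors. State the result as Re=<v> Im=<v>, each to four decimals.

Split into d^2_{-2,1}(β=0.7529) × two z-phases.
Half-angle: c=0.929976, s=0.367621. N=√(1·24·6·1)=12.000000
Admissible k: 3..3 (factorial args all ≥0)
  k=3: (−1)^0·12.0000/(6)·0.9300^1·0.3676^3 = +0.092407
d^2_{-2,1}(0.7529) = +0.092407
D = (-0.570890-0.821027i)·(+0.092407)·(+0.656456+0.754364i) = +0.022602-0.089600i

Re=0.0226 Im=-0.0896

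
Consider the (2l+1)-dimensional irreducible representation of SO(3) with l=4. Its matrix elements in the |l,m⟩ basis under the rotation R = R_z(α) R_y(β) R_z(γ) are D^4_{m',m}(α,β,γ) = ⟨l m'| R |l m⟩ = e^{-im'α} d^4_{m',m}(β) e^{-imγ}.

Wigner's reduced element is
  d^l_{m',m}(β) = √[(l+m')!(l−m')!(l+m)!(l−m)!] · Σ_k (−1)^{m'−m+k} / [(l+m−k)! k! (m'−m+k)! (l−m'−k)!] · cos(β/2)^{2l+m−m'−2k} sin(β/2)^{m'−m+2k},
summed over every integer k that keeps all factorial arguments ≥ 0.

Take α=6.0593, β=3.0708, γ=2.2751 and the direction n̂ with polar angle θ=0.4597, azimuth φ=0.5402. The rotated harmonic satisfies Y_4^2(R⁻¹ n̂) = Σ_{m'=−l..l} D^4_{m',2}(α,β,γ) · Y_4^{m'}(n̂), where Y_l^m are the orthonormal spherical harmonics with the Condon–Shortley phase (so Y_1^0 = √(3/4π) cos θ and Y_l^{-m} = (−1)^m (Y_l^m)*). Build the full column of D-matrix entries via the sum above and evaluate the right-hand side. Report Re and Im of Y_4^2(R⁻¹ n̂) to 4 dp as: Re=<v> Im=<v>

Need the full column D^4_{m',2} for m'=−4..4 at α=6.0593, β=3.0708, γ=2.2751.
cos(β/2)=0.035389, sin(β/2)=0.999374
d^4_{-4,2}: single k=6 term ⇒ +0.006602;  D = +0.004419+0.004905i
d^4_{-3,2}: k∈[5..6] ⇒ +0.000496 -0.131834 = -0.131338;  D = -0.064055-0.114659i
d^4_{-2,2}: k∈[4..6] ⇒ +0.000023 -0.014972 +0.995000 = +0.980051;  D = +0.276096+0.940357i
d^4_{-1,2}: k∈[3..5] ⇒ +0.000001 -0.000937 +0.149485 = +0.148549;  D = +0.009159+0.148266i
d^4_{0,2}: k∈[2..4] ⇒ +0.000000 -0.000040 +0.011837 = +0.011797;  D = -0.001905+0.011642i
d^4_{1,2}: k∈[1..3] ⇒ +0.000000 -0.000001 +0.000625 = +0.000624;  D = -0.000235+0.000578i
d^4_{2,2}: k∈[0..2] ⇒ +0.000000 -0.000000 +0.000023 = +0.000023;  D = -0.000013+0.000019i
d^4_{3,2}: k∈[0..1] ⇒ -0.000000 +0.000001 = +0.000001;  D = -0.000000+0.000000i
d^4_{4,2}: single k=0 term ⇒ +0.000000;  D = -0.000000+0.000000i
Y_4^{m'}(θ=0.4597,φ=0.5402) and Σ D·Y over m':
  (+0.0044+0.0049i)·(-0.0095-0.0142i)  (-0.0641-0.1147i)·(-0.0049-0.0978i)  (+0.2761+0.9404i)·(+0.1433-0.2685i)  (+0.0092+0.1483i)·(+0.4230-0.2537i)  (-0.0019+0.0116i)·(+0.1568+0.0000i)  (-0.0002+0.0006i)·(-0.4230-0.2537i)  (-0.0000+0.0000i)·(+0.1433+0.2685i)  (-0.0000+0.0000i)·(+0.0049-0.0978i)  (-0.0000+0.0000i)·(-0.0095+0.0142i)
Y_4^2(R⁻¹ n̂) = +0.322607+0.129419i

Re=0.3226 Im=0.1294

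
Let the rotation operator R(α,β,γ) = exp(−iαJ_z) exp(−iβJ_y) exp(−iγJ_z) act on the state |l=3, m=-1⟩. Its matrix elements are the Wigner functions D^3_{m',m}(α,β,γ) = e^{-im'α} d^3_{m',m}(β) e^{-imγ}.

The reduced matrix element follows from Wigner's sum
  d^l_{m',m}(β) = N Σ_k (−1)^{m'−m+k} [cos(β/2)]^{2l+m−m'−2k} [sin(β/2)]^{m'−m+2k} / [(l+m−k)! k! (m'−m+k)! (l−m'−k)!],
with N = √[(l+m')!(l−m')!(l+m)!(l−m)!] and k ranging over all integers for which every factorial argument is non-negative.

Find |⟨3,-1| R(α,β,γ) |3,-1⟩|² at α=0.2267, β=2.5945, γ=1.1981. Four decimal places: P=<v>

P=0.1137

First d^3_{-1,-1}(β=2.5945), then the phase factors e^{-i(-1)α} and e^{-i(-1)γ}:
With c≡cos(β/2)=0.270148 and s≡sin(β/2)=0.962819, N=[2·24·2·24]^{1/2}=48.000000
k∈{0,1,2} keeps every argument non-negative
  k=0: (−1)^0·48.0000/(48)·0.2701^6·0.9628^0 = +0.000389
  k=1: (−1)^1·48.0000/(6)·0.2701^4·0.9628^2 = -0.039499
  k=2: (−1)^2·48.0000/(8)·0.2701^2·0.9628^4 = +0.376298
d^3_{-1,-1}(2.5945) = +0.000389 -0.039499 +0.376298 = +0.337188
|D^3_{-1,-1}|² = |d^3_{-1,-1}(β)|² = (+0.337188)² = 0.113696 (the z-rotation phases have unit modulus)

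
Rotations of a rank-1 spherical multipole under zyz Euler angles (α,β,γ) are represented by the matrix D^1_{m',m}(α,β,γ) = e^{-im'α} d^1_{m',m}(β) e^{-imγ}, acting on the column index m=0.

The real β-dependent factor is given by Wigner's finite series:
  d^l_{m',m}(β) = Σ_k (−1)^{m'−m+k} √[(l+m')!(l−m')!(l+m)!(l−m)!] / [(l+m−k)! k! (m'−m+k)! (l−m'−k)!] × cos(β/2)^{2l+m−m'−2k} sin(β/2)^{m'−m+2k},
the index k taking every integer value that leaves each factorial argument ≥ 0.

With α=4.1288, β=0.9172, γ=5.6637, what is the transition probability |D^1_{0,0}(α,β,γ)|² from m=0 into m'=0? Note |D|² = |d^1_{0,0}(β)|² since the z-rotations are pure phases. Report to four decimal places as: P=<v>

P=0.3697

D^1_{0,0}(4.1288,0.9172,5.6637) = e^{-i·0·4.1288}·d^1_{0,0}(0.9172)·e^{-i·0·5.6637}. Compute d first:
c=cos(0.9172/2)=0.896673, s=sin(0.9172/2)=0.442693; N=√[1·1·1·1]=1.000000
Admissible k: 0..1 (factorial args all ≥0)
  k=0: (−1)^0·1.0000/(1)·0.8967^2·0.4427^0 = +0.804023
  k=1: (−1)^1·1.0000/(1)·0.8967^0·0.4427^2 = -0.195977
d^1_{0,0}(0.9172) = +0.804023 -0.195977 = +0.608045
|D^1_{0,0}|² = |d^1_{0,0}(β)|² = (+0.608045)² = 0.369719 (the z-rotation phases have unit modulus)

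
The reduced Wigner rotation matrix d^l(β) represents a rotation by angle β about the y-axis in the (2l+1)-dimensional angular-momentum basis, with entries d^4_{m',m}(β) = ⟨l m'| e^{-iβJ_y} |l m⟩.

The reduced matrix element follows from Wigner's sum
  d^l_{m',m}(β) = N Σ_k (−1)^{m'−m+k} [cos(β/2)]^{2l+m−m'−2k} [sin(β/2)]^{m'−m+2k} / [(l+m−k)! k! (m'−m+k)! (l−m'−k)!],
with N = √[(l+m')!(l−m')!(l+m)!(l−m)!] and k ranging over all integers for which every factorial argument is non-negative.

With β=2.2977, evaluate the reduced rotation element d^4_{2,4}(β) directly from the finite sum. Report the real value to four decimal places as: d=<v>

d=0.0208

d^4_{2,4}(β=2.2977) via Wigner's sum:
c=cos(2.2977/2)=0.409537, s=sin(2.2977/2)=0.912294; N=√[720·2·40320·1]=7619.763776
The bounds max(0,m−m')=2 and min(l+m,l−m')=2 give 1 term
  k=2: (−1)^0·7619.7638/(1440)·0.4095^6·0.9123^2 = +0.020778
d^4_{2,4}(2.2977) = +0.020778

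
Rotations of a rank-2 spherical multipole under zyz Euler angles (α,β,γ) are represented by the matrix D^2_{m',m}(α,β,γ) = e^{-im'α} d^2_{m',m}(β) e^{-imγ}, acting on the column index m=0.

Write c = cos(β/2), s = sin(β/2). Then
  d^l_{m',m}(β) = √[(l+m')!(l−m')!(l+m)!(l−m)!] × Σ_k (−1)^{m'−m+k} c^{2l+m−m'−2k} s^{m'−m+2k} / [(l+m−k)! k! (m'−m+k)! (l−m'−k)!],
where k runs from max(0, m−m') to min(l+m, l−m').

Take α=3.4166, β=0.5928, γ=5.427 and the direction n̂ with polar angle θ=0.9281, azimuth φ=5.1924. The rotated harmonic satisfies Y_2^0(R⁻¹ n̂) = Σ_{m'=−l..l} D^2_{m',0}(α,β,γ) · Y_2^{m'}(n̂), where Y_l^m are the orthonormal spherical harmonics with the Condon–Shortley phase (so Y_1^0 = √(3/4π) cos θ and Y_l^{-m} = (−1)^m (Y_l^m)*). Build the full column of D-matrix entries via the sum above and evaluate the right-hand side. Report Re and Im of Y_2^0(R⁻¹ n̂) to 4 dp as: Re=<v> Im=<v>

Need the full column D^2_{m',0} for m'=−2..2 at α=3.4166, β=0.5928, γ=5.427.
cos(β/2)=0.956394, sin(β/2)=0.292079
d^2_{-2,0}: single k=2 term ⇒ +0.191139;  D = +0.162950+0.099909i
d^2_{-1,0}: k∈[1..2] ⇒ +0.625874 -0.058373 = +0.567501;  D = -0.546176-0.154107i
d^2_{0,0}: k∈[0..2] ⇒ +0.836657 -0.312129 +0.007278 = +0.531806;  D = +0.531806+0.000000i
d^2_{1,0}: k∈[0..1] ⇒ -0.625874 +0.058373 = -0.567501;  D = +0.546176-0.154107i
d^2_{2,0}: single k=0 term ⇒ +0.191139;  D = +0.162950-0.099909i
Y_2^{m'}(θ=0.9281,φ=5.1924) and Σ D·Y over m':
  (+0.1629+0.0999i)·(-0.1419+0.2028i)  (-0.5462-0.1541i)·(+0.1712+0.3288i)  (+0.5318+0.0000i)·(+0.0245+0.0000i)  (+0.5462-0.1541i)·(-0.1712+0.3288i)  (+0.1629-0.0999i)·(-0.1419-0.2028i)
Y_2^0(R⁻¹ n̂) = -0.159387+0.000000i

Re=-0.1594 Im=0.0000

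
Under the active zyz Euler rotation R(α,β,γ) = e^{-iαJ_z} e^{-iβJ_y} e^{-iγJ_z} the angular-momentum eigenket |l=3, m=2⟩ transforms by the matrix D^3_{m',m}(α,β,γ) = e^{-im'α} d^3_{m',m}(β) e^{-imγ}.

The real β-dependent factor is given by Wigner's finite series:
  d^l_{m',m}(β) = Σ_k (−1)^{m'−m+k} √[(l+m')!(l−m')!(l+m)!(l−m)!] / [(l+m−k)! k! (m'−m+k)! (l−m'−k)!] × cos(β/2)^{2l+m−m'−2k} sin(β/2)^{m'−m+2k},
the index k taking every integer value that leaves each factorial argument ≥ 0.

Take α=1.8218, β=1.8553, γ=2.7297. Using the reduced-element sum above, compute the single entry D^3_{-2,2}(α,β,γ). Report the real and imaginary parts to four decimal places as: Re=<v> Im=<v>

D^3_{-2,2}(1.8218,1.8553,2.7297) = e^{-i·-2·1.8218}·d^3_{-2,2}(1.8553)·e^{-i·2·2.7297}. Compute d first:
Half-angle: c=0.599716, s=0.800213. N=√(1·120·120·1)=120.000000
Admissible k: 4..5 (factorial args all ≥0)
  k=4: (−1)^0·120.0000/(24)·0.5997^2·0.8002^4 = +0.737367
  k=5: (−1)^1·120.0000/(120)·0.5997^0·0.8002^6 = -0.262563
d^3_{-2,2}(1.8553) = +0.737367 -0.262563 = +0.474804
D = (-0.876618-0.481186i)·(+0.474804)·(+0.679449+0.733723i) = -0.115168-0.460625i

Re=-0.1152 Im=-0.4606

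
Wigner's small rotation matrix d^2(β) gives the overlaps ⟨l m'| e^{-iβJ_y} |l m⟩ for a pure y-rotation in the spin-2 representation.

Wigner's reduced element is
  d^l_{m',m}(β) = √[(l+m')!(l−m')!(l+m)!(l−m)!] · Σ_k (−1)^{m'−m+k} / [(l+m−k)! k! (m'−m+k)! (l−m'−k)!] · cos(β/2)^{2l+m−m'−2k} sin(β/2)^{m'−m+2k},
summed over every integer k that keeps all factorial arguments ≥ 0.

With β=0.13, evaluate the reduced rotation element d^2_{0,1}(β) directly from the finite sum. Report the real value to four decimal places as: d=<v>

d=0.1574

d^2_{0,1}(β=0.13) via Wigner's sum:
Half-angle: c=0.997888, s=0.064954. N=√(2·2·6·1)=4.898979
k: max(0,(1)−(0))=1 … min(2+(1),2−(0))=2
  k=1: (−1)^0·4.8990/(2)·0.9979^3·0.0650^1 = +0.158099
  k=2: (−1)^1·4.8990/(2)·0.9979^1·0.0650^3 = -0.000670
d^2_{0,1}(0.13) = +0.158099 -0.000670 = +0.157429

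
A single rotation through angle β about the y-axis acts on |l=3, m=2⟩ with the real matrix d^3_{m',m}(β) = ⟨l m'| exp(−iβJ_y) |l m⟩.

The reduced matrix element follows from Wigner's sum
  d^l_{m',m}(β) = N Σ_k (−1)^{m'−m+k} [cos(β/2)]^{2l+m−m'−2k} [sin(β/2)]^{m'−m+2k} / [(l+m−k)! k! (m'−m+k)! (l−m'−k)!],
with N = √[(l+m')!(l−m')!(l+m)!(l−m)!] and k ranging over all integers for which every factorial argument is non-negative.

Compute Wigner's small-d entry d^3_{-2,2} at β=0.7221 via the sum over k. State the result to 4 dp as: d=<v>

d^3_{-2,2}(β=0.7221) via Wigner's sum:
With c≡cos(β/2)=0.935526 and s≡sin(β/2)=0.353257, N=[1·120·120·1]^{1/2}=120.000000
k∈{4,5} keeps every argument non-negative
  k=4: (−1)^0·120.0000/(24)·0.9355^2·0.3533^4 = +0.068147
  k=5: (−1)^1·120.0000/(120)·0.9355^0·0.3533^6 = -0.001943
d^3_{-2,2}(0.7221) = +0.068147 -0.001943 = +0.066203

d=0.0662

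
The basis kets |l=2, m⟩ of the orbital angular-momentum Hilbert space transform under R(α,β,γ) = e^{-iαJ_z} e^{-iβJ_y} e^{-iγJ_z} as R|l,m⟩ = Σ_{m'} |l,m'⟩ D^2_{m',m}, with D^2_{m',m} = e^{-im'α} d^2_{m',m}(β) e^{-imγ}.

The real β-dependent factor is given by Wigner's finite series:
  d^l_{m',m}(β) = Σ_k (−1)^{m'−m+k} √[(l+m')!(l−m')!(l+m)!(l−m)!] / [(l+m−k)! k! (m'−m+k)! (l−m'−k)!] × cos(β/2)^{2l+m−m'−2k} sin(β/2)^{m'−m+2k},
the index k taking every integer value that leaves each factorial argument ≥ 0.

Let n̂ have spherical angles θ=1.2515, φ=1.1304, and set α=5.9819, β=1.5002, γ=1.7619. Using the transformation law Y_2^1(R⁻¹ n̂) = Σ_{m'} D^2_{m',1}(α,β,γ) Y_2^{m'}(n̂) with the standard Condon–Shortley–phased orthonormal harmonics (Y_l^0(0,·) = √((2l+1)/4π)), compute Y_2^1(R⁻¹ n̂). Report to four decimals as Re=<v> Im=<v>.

Re=-0.1163 Im=-0.0142

Need the full column D^2_{m',1} for m'=−2..2 at α=5.9819, β=1.5002, γ=1.7619.
cos(β/2)=0.731621, sin(β/2)=0.681712
d^2_{-2,1}: single k=3 term ⇒ +0.463574;  D = -0.330498-0.325072i
d^2_{-1,1}: k∈[2..3] ⇒ +0.746268 -0.215975 = +0.530293;  D = -0.250687-0.467298i
d^2_{0,1}: k∈[1..2] ⇒ +0.653935 -0.567759 = +0.086175;  D = -0.016368-0.084607i
d^2_{1,1}: k∈[0..1] ⇒ +0.286513 -0.746268 = -0.459756;  D = -0.050554+0.456968i
d^2_{2,1}: single k=0 term ⇒ -0.533936;  D = -0.213550+0.489371i
Y_2^{m'}(θ=1.2515,φ=1.1304) and Σ D·Y over m':
  (-0.3305-0.3251i)·(-0.2217-0.2686i)  (-0.2507-0.4673i)·(+0.0982-0.2083i)  (-0.0164-0.0846i)·(-0.2222+0.0000i)  (-0.0506+0.4570i)·(-0.0982-0.2083i)  (-0.2135+0.4894i)·(-0.2217+0.2686i)
Y_2^1(R⁻¹ n̂) = -0.116294-0.014192i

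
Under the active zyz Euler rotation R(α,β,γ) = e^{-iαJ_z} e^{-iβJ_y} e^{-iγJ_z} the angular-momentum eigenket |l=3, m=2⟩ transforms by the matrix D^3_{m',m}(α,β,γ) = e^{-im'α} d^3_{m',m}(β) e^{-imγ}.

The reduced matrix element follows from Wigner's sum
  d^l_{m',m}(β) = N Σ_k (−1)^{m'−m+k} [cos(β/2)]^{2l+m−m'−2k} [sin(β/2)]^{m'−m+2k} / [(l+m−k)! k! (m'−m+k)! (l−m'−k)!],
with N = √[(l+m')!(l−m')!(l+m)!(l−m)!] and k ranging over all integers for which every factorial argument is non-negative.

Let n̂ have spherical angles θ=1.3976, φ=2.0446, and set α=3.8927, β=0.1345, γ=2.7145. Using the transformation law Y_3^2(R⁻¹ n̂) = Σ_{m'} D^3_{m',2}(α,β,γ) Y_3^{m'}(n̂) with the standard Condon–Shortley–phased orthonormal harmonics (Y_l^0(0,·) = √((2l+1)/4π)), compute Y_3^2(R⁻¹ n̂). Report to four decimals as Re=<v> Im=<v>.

Need the full column D^3_{m',2} for m'=−3..3 at α=3.8927, β=0.1345, γ=2.7145.
cos(β/2)=0.997740, sin(β/2)=0.067199
d^3_{-3,2}: single k=5 term ⇒ +0.000003;  D = +0.000003-0.000000i
d^3_{-2,2}: k∈[4..5] ⇒ +0.000101 -0.000000 = +0.000101;  D = -0.000072+0.000072i
d^3_{-1,2}: k∈[3..4] ⇒ +0.001906 -0.000004 = +0.001902;  D = +0.000066-0.001901i
d^3_{0,2}: k∈[2..3] ⇒ +0.024511 -0.000111 = +0.024400;  D = +0.016027+0.018398i
d^3_{1,2}: k∈[1..2] ⇒ +0.210112 -0.001906 = +0.208206;  D = -0.207101-0.021423i
d^3_{2,2}: k∈[0..1] ⇒ +0.986514 -0.022375 = +0.964139;  D = +0.768683-0.581970i
d^3_{3,2}: single k=0 term ⇒ -0.162752;  D = +0.027801-0.160360i
Y_3^{m'}(θ=1.3976,φ=2.0446) and Σ D·Y over m':
  (+0.0000-0.0000i)·(+0.3943+0.0594i)  (-0.0001+0.0001i)·(-0.0997+0.1388i)  (+0.0001-0.0019i)·(+0.1237+0.2412i)  (+0.0160+0.0184i)·(-0.1834+0.0000i)  (-0.2071-0.0214i)·(-0.1237+0.2412i)  (+0.7687-0.5820i)·(-0.0997-0.1388i)  (+0.0278-0.1604i)·(-0.3943+0.0594i)
Y_3^2(R⁻¹ n̂) = -0.130560-0.034654i

Re=-0.1306 Im=-0.0347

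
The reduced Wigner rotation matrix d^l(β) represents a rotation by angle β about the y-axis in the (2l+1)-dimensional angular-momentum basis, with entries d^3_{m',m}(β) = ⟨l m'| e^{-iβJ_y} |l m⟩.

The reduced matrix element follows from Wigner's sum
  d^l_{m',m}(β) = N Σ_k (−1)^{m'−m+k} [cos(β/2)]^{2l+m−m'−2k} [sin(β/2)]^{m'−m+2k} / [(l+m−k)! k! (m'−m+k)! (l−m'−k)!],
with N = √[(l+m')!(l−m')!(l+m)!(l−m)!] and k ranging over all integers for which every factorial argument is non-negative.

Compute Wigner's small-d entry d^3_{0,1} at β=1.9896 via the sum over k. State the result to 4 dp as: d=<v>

d^3_{0,1}(β=1.9896) via Wigner's sum:
c=cos(1.9896/2)=0.544671, s=sin(1.9896/2)=0.838650; N=√[6·6·24·2]=41.569219
Admissible k: 1..3 (factorial args all ≥0)
  k=1: (−1)^0·41.5692/(12)·0.5447^5·0.8387^1 = +0.139265
  k=2: (−1)^1·41.5692/(4)·0.5447^3·0.8387^3 = -0.990504
  k=3: (−1)^2·41.5692/(12)·0.5447^1·0.8387^5 = +0.782760
d^3_{0,1}(1.9896) = +0.139265 -0.990504 +0.782760 = -0.068479

d=-0.0685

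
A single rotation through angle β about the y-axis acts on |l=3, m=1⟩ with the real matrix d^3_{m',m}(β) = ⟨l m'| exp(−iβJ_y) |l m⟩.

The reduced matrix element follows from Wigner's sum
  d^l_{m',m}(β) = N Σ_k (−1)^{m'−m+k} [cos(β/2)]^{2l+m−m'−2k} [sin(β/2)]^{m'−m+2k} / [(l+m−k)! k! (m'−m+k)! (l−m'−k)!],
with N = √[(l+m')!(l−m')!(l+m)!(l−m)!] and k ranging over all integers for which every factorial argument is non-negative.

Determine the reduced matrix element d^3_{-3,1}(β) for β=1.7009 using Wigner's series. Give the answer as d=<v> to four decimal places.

d^3_{-3,1}(β=1.7009) via Wigner's sum:
c=cos(1.7009/2)=0.659645, s=sin(1.7009/2)=0.751577; N=√[1·720·24·2]=185.903201
k: max(0,(1)−(-3))=4 … min(3+(1),3−(-3))=4
  k=4: (−1)^0·185.9032/(48)·0.6596^2·0.7516^4 = +0.537726
d^3_{-3,1}(1.7009) = +0.537726

d=0.5377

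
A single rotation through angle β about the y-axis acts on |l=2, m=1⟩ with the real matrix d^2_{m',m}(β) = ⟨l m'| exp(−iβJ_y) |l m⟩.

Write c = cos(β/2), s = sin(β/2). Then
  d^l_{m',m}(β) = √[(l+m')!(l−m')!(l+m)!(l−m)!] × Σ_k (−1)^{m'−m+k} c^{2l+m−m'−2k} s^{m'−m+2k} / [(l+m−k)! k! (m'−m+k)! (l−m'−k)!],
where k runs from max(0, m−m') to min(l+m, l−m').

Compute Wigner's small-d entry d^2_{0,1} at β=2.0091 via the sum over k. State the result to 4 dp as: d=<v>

d=-0.4707

d^2_{0,1}(β=2.0091) via Wigner's sum:
c=cos(2.0091/2)=0.536468, s=sin(2.0091/2)=0.843921; N=√[2·2·6·1]=4.898979
Admissible k: 1..2 (factorial args all ≥0)
  k=1: (−1)^0·4.8990/(2)·0.5365^3·0.8439^1 = +0.319160
  k=2: (−1)^1·4.8990/(2)·0.5365^1·0.8439^3 = -0.789813
d^2_{0,1}(2.0091) = +0.319160 -0.789813 = -0.470653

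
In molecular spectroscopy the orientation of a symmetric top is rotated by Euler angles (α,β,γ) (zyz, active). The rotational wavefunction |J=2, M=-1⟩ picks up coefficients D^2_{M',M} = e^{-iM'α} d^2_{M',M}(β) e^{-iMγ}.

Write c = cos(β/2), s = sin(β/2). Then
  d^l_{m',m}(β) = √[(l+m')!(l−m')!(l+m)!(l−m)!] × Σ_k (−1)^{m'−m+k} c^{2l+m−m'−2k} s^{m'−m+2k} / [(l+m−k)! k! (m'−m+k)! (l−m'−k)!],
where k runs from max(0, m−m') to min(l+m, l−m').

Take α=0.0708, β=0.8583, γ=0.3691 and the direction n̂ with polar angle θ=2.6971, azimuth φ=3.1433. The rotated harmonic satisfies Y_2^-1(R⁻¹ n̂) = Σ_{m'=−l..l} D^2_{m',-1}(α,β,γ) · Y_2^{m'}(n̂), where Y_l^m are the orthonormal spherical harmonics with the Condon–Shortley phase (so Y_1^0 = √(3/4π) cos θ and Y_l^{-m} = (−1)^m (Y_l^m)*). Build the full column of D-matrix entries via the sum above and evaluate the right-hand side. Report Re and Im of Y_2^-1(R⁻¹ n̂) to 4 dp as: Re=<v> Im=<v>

Re=-0.2731 Im=-0.0831

Need the full column D^2_{m',-1} for m'=−2..2 at α=0.0708, β=0.8583, γ=0.3691.
cos(β/2)=0.909320, sin(β/2)=0.416098
d^2_{-2,-1}: single k=1 term ⇒ +0.625714;  D = +0.545874+0.305841i
d^2_{-1,-1}: k∈[0..1] ⇒ +0.683701 -0.429483 = +0.254219;  D = +0.230016+0.108259i
d^2_{0,-1}: k∈[0..1] ⇒ -0.766339 +0.160465 = -0.605875;  D = -0.565071-0.218585i
d^2_{1,-1}: k∈[0..1] ⇒ +0.429483 -0.029977 = +0.399506;  D = +0.381863+0.117413i
d^2_{2,-1}: single k=0 term ⇒ -0.131019;  D = -0.127643-0.029550i
Y_2^{m'}(θ=2.6971,φ=3.1433) and Σ D·Y over m':
  (+0.5459+0.3058i)·(+0.0714-0.0002i)  (+0.2300+0.1083i)·(+0.2999-0.0005i)  (-0.5651-0.2186i)·(+0.4558+0.0000i)  (+0.3819+0.1174i)·(-0.2999-0.0005i)  (-0.1276-0.0296i)·(+0.0714+0.0002i)
Y_2^-1(R⁻¹ n̂) = -0.273053-0.083129i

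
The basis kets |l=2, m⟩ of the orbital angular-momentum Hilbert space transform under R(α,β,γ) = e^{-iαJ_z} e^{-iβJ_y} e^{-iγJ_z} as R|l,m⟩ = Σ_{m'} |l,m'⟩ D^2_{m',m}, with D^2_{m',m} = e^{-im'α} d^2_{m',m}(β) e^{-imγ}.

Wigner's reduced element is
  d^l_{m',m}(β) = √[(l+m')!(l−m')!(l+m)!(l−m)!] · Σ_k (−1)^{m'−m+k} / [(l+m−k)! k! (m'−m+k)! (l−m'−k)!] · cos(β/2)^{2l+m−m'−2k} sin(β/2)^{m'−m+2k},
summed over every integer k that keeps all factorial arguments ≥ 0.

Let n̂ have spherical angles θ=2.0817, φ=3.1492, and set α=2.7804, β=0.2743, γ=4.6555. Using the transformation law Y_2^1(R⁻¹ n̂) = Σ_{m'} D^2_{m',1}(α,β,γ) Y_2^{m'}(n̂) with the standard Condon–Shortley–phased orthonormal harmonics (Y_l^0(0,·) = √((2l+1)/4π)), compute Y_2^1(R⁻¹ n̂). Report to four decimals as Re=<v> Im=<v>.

Need the full column D^2_{m',1} for m'=−2..2 at α=2.7804, β=0.2743, γ=4.6555.
cos(β/2)=0.990610, sin(β/2)=0.136720
d^2_{-2,1}: single k=3 term ⇒ +0.005063;  D = +0.003126+0.003983i
d^2_{-1,1}: k∈[2..3] ⇒ +0.055029 -0.000349 = +0.054680;  D = -0.016384-0.052168i
d^2_{0,1}: k∈[1..2] ⇒ +0.325549 -0.006201 = +0.319348;  D = -0.018158+0.318831i
d^2_{1,1}: k∈[0..1] ⇒ +0.962964 -0.055029 = +0.907935;  D = +0.368629-0.829734i
d^2_{2,1}: single k=0 term ⇒ -0.265810;  D = +0.186801-0.189103i
Y_2^{m'}(θ=2.0817,φ=3.1492) and Σ D·Y over m':
  (+0.0031+0.0040i)·(+0.2939-0.0045i)  (-0.0164-0.0522i)·(+0.3295-0.0025i)  (-0.0182+0.3188i)·(-0.0892+0.0000i)  (+0.3686-0.8297i)·(-0.3295-0.0025i)  (+0.1868-0.1891i)·(+0.2939+0.0045i)
Y_2^1(R⁻¹ n̂) = -0.070773+0.173313i

Re=-0.0708 Im=0.1733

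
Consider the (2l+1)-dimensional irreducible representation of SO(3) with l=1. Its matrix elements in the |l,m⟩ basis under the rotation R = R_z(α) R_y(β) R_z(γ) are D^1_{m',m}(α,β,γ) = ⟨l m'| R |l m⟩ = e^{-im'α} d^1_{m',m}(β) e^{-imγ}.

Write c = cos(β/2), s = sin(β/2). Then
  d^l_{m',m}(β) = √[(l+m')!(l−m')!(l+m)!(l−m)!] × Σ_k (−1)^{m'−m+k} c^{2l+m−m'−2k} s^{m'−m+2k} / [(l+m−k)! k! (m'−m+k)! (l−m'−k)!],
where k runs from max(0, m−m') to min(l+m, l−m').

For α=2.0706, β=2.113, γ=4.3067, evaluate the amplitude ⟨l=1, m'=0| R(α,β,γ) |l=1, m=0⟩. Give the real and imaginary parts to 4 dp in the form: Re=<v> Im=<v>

Re=-0.5160 Im=0.0000

D^1_{0,0}(2.0706,2.113,4.3067) = e^{-i·0·2.0706}·d^1_{0,0}(2.113)·e^{-i·0·4.3067}. Compute d first:
With c≡cos(β/2)=0.491922 and s≡sin(β/2)=0.870639, N=[1·1·1·1]^{1/2}=1.000000
Admissible k: 0..1 (factorial args all ≥0)
  k=0: (−1)^0·1.0000/(1)·0.4919^2·0.8706^0 = +0.241988
  k=1: (−1)^1·1.0000/(1)·0.4919^0·0.8706^2 = -0.758012
d^1_{0,0}(2.113) = +0.241988 -0.758012 = -0.516025
D = (+1.000000+0.000000i)·(-0.516025)·(+1.000000+0.000000i) = -0.516025+0.000000i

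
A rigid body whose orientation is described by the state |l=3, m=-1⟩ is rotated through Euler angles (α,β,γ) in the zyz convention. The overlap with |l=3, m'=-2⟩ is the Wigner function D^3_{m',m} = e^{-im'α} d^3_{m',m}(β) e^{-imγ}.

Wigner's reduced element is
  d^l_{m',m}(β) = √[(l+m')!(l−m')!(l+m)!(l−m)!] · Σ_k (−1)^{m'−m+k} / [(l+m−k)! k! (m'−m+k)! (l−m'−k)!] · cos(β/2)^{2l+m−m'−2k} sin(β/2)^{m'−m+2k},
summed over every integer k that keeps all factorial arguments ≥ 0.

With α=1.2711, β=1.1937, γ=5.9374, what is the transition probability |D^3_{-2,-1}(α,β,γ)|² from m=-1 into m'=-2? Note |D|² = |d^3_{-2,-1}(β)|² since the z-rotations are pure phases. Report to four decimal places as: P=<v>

D^3_{-2,-1}(1.2711,1.1937,5.9374) = e^{-i·-2·1.2711}·d^3_{-2,-1}(1.1937)·e^{-i·-1·5.9374}. Compute d first:
c=cos(1.1937/2)=0.827110, s=sin(1.1937/2)=0.562040; N=√[1·120·2·24]=75.894664
Admissible k: 1..2 (factorial args all ≥0)
  k=1: (−1)^0·75.8947/(24)·0.8271^5·0.5620^1 = +0.687993
  k=2: (−1)^1·75.8947/(12)·0.8271^3·0.5620^3 = -0.635362
d^3_{-2,-1}(1.1937) = +0.687993 -0.635362 = +0.052630
|D^3_{-2,-1}|² = |d^3_{-2,-1}(β)|² = (+0.052630)² = 0.002770 (the z-rotation phases have unit modulus)

P=0.0028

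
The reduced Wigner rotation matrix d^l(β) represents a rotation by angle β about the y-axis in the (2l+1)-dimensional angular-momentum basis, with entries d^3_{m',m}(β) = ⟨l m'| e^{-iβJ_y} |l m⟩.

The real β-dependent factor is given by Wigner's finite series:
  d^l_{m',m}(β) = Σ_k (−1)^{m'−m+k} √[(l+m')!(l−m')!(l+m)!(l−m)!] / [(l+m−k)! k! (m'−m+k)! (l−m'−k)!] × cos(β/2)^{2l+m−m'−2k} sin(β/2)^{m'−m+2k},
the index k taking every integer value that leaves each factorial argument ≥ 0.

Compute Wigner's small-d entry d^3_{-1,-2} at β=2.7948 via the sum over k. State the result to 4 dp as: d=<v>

d^3_{-1,-2}(β=2.7948) via Wigner's sum:
c=cos(2.7948/2)=0.172529, s=sin(2.7948/2)=0.985004; N=√[2·24·1·120]=75.894664
k: max(0,(-2)−(-1))=0 … min(3+(-2),3−(-1))=1
  k=0: (−1)^1·75.8947/(24)·0.1725^5·0.9850^1 = -0.000476
  k=1: (−1)^2·75.8947/(12)·0.1725^3·0.9850^3 = +0.031041
d^3_{-1,-2}(2.7948) = -0.000476 +0.031041 = +0.030564

d=0.0306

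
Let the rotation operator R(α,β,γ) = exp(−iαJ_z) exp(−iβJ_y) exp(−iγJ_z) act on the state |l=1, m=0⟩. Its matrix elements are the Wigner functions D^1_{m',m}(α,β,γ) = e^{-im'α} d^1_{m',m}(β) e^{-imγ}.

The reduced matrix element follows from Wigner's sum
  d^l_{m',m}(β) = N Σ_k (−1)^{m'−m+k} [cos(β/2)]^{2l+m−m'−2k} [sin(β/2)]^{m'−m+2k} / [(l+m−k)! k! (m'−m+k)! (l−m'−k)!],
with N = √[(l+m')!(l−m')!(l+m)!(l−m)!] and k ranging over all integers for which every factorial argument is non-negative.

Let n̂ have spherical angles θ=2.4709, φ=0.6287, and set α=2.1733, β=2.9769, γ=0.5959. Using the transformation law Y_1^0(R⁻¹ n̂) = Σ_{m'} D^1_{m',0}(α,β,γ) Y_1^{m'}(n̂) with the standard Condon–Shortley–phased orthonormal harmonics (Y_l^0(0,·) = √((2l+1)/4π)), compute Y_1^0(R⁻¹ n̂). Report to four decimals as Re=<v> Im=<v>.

Re=0.3789 Im=0.0000

Need the full column D^1_{m',0} for m'=−1..1 at α=2.1733, β=2.9769, γ=0.5959.
cos(β/2)=0.082253, sin(β/2)=0.996611
d^1_{-1,0}: single k=1 term ⇒ +0.115930;  D = -0.065698+0.095517i
d^1_{0,0}: k∈[0..1] ⇒ +0.006766 -0.993234 = -0.986469;  D = -0.986469+0.000000i
d^1_{1,0}: single k=0 term ⇒ -0.115930;  D = +0.065698+0.095517i
Y_1^{m'}(θ=2.4709,φ=0.6287) and Σ D·Y over m':
  (-0.0657+0.0955i)·(+0.1737-0.1263i)  (-0.9865+0.0000i)·(-0.3828+0.0000i)  (+0.0657+0.0955i)·(-0.1737-0.1263i)
Y_1^0(R⁻¹ n̂) = +0.378892+0.000000i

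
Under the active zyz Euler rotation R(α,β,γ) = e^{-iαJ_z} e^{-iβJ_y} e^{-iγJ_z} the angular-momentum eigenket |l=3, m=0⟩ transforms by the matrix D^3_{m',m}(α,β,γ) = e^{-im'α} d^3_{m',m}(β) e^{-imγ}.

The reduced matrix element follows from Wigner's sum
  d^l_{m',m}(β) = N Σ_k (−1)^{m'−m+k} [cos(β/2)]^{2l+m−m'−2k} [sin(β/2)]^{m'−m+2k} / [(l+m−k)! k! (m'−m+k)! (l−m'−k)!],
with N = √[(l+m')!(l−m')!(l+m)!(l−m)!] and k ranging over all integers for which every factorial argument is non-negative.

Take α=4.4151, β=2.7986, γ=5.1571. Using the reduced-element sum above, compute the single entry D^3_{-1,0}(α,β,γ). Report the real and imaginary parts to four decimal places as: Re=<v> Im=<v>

Split into d^3_{-1,0}(β=2.7986) × two z-phases.
Half-angle: c=0.170657, s=0.985331. N=√(2·24·6·6)=41.569219
Admissible k: 1..3 (factorial args all ≥0)
  k=1: (−1)^0·41.5692/(12)·0.1707^5·0.9853^1 = +0.000494
  k=2: (−1)^1·41.5692/(4)·0.1707^3·0.9853^3 = -0.049412
  k=3: (−1)^2·41.5692/(12)·0.1707^1·0.9853^5 = +0.549066
d^3_{-1,0}(2.7986) = +0.000494 -0.049412 +0.549066 = +0.500148
D = (-0.292929-0.956134i)·(+0.500148)·(+1.000000+0.000000i) = -0.146508-0.478209i

Re=-0.1465 Im=-0.4782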